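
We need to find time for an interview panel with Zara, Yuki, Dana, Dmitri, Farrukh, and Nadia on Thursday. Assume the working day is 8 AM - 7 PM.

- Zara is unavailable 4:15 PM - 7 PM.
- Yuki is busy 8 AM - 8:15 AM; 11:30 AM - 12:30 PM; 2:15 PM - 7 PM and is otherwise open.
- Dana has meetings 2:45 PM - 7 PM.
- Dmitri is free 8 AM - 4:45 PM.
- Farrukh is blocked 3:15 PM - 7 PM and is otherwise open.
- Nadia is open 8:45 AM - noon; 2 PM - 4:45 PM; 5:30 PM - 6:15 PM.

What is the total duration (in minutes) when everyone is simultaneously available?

180

Zara free: 08:00-16:15 (invert busy blocks within the working day).
Yuki free: 08:15-11:30, 12:30-14:15 (invert busy blocks within the working day).
Dana free: 08:00-14:45 (invert busy blocks within the working day).
Dmitri free: 08:00-16:45.
Farrukh free: 08:00-15:15 (invert busy blocks within the working day).
Nadia free: 08:45-12:00, 14:00-16:45, 17:30-18:15.
Zara ∩ Yuki: 08:15-11:30, 12:30-14:15.
Zara ∩ Yuki ∩ Dana: 08:15-11:30, 12:30-14:15.
Zara ∩ Yuki ∩ Dana ∩ Dmitri: 08:15-11:30, 12:30-14:15.
Zara ∩ Yuki ∩ Dana ∩ Dmitri ∩ Farrukh: 08:15-11:30, 12:30-14:15.
Zara ∩ Yuki ∩ Dana ∩ Dmitri ∩ Farrukh ∩ Nadia: 08:45-11:30, 14:00-14:15.
Summing the common windows: 165 + 15 = 180 minutes.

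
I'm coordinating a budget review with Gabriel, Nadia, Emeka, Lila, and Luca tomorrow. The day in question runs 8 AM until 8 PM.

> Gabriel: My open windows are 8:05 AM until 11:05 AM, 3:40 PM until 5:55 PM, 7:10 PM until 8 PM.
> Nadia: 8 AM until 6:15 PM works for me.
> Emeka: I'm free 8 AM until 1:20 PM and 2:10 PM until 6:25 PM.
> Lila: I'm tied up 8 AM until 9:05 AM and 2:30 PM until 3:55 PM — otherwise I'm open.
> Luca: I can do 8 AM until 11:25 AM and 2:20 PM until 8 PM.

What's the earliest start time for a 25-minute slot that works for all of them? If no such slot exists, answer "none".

Gabriel free: 08:05-11:05, 15:40-17:55, 19:10-20:00.
Nadia free: 08:00-18:15.
Emeka free: 08:00-13:20, 14:10-18:25.
Lila free: 09:05-14:30, 15:55-20:00 (invert busy blocks within the working day).
Luca free: 08:00-11:25, 14:20-20:00.
Gabriel ∩ Nadia: 08:05-11:05, 15:40-17:55.
Gabriel ∩ Nadia ∩ Emeka: 08:05-11:05, 15:40-17:55.
Gabriel ∩ Nadia ∩ Emeka ∩ Lila: 09:05-11:05, 15:55-17:55.
Gabriel ∩ Nadia ∩ Emeka ∩ Lila ∩ Luca: 09:05-11:05, 15:55-17:55.
The first common window of at least 25 minutes is 09:05-11:05, so the earliest start is 09:05.

09:05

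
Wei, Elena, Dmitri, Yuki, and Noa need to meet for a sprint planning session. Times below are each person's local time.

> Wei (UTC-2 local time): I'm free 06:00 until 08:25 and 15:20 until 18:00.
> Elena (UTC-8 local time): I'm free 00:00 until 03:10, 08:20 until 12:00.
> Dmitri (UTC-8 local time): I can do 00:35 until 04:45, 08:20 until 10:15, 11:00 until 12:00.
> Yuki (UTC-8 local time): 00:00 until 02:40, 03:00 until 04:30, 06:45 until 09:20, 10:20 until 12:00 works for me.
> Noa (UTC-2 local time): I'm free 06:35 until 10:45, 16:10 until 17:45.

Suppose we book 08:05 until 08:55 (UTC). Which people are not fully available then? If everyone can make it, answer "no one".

Dmitri, Noa

Wei in UTC: 08:00-10:25, 17:20-20:00 (add 2h to convert from UTC-2).
Elena in UTC: 08:00-11:10, 16:20-20:00 (add 8h to convert from UTC-8).
Dmitri in UTC: 08:35-12:45, 16:20-18:15, 19:00-20:00 (add 8h to convert from UTC-8).
Yuki in UTC: 08:00-10:40, 11:00-12:30, 14:45-17:20, 18:20-20:00 (add 8h to convert from UTC-8).
Noa in UTC: 08:35-12:45, 18:10-19:45 (add 2h to convert from UTC-2).
Wei: free for 08:05-08:55. Elena: free for 08:05-08:55. Dmitri: not fully free for 08:05-08:55. Yuki: free for 08:05-08:55. Noa: not fully free for 08:05-08:55.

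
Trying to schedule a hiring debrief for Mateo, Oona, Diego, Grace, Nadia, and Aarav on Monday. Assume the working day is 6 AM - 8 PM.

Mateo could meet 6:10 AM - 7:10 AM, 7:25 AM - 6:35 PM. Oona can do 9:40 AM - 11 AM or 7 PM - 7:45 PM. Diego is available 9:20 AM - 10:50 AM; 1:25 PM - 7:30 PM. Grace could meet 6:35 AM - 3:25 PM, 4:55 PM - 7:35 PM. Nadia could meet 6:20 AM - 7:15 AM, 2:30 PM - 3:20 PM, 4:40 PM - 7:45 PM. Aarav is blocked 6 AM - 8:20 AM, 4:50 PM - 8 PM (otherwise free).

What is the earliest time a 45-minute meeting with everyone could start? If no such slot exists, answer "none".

Mateo free: 06:10-07:10, 07:25-18:35.
Oona free: 09:40-11:00, 19:00-19:45.
Diego free: 09:20-10:50, 13:25-19:30.
Grace free: 06:35-15:25, 16:55-19:35.
Nadia free: 06:20-07:15, 14:30-15:20, 16:40-19:45.
Aarav free: 08:20-16:50 (invert busy blocks within the working day).
Mateo ∩ Oona: 09:40-11:00.
Mateo ∩ Oona ∩ Diego: 09:40-10:50.
Mateo ∩ Oona ∩ Diego ∩ Grace: 09:40-10:50.
Mateo ∩ Oona ∩ Diego ∩ Grace ∩ Nadia: ∅.
Mateo ∩ Oona ∩ Diego ∩ Grace ∩ Nadia ∩ Aarav: ∅.
There is no time when everyone is free.
No common window is at least 45 minutes long.

none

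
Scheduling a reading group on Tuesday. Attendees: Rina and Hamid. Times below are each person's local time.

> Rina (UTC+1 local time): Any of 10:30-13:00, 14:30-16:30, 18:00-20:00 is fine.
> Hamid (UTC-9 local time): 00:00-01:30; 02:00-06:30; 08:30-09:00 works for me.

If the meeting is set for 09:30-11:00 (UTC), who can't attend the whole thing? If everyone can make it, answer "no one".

Rina in UTC: 09:30-12:00, 13:30-15:30, 17:00-19:00 (subtract 1h to convert from UTC+1).
Hamid in UTC: 09:00-10:30, 11:00-15:30, 17:30-18:00 (add 9h to convert from UTC-9).
Rina: free for 09:30-11:00. Hamid: not fully free for 09:30-11:00.

Hamid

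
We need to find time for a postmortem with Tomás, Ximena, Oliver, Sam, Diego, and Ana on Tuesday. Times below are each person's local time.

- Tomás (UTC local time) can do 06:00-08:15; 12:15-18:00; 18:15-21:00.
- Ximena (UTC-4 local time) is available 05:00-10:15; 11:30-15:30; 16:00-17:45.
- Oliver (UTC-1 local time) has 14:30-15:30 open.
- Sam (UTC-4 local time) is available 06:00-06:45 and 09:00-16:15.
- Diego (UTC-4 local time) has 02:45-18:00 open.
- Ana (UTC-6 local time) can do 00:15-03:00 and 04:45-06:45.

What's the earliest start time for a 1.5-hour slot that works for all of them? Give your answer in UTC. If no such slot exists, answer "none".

Tomás in UTC: 06:00-08:15, 12:15-18:00, 18:15-21:00.
Ximena in UTC: 09:00-14:15, 15:30-19:30, 20:00-21:45 (add 4h to convert from UTC-4).
Oliver in UTC: 15:30-16:30 (add 1h to convert from UTC-1).
Sam in UTC: 10:00-10:45, 13:00-20:15 (add 4h to convert from UTC-4).
Diego in UTC: 06:45-22:00 (add 4h to convert from UTC-4).
Ana in UTC: 06:15-09:00, 10:45-12:45 (add 6h to convert from UTC-6).
Tomás ∩ Ximena: 12:15-14:15, 15:30-18:00, 18:15-19:30, 20:00-21:00.
Tomás ∩ Ximena ∩ Oliver: 15:30-16:30.
Tomás ∩ Ximena ∩ Oliver ∩ Sam: 15:30-16:30.
Tomás ∩ Ximena ∩ Oliver ∩ Sam ∩ Diego: 15:30-16:30.
Tomás ∩ Ximena ∩ Oliver ∩ Sam ∩ Diego ∩ Ana: ∅.
There is no time when everyone is free.
No common window is at least 90 minutes long.

none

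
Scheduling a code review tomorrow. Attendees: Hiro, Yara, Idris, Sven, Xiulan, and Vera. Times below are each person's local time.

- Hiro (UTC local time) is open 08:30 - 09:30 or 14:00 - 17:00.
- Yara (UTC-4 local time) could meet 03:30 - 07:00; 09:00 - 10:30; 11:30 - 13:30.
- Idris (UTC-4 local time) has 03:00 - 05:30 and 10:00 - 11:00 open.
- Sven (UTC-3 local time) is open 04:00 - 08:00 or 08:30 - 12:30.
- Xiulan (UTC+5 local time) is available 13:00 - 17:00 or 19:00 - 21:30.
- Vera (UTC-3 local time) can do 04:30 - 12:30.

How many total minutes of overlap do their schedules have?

Hiro in UTC: 08:30-09:30, 14:00-17:00.
Yara in UTC: 07:30-11:00, 13:00-14:30, 15:30-17:30 (add 4h to convert from UTC-4).
Idris in UTC: 07:00-09:30, 14:00-15:00 (add 4h to convert from UTC-4).
Sven in UTC: 07:00-11:00, 11:30-15:30 (add 3h to convert from UTC-3).
Xiulan in UTC: 08:00-12:00, 14:00-16:30 (subtract 5h to convert from UTC+5).
Vera in UTC: 07:30-15:30 (add 3h to convert from UTC-3).
Hiro ∩ Yara: 08:30-09:30, 14:00-14:30, 15:30-17:00.
Hiro ∩ Yara ∩ Idris: 08:30-09:30, 14:00-14:30.
Hiro ∩ Yara ∩ Idris ∩ Sven: 08:30-09:30, 14:00-14:30.
Hiro ∩ Yara ∩ Idris ∩ Sven ∩ Xiulan: 08:30-09:30, 14:00-14:30.
Hiro ∩ Yara ∩ Idris ∩ Sven ∩ Xiulan ∩ Vera: 08:30-09:30, 14:00-14:30.
So the common availability across everyone is 08:30-09:30, 14:00-14:30.
Summing the common windows: 60 + 30 = 90 minutes.

90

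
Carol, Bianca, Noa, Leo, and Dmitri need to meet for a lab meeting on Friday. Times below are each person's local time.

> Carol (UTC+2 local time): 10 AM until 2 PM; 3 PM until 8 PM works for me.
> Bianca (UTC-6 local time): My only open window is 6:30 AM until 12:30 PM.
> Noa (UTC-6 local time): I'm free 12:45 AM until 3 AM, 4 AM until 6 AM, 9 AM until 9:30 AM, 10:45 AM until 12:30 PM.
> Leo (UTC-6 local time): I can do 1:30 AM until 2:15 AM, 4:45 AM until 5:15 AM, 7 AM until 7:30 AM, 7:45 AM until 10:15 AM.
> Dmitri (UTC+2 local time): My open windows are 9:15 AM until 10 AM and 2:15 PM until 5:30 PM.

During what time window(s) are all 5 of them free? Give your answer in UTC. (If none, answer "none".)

15:00-15:30

Carol in UTC: 08:00-12:00, 13:00-18:00 (subtract 2h to convert from UTC+2).
Bianca in UTC: 12:30-18:30 (add 6h to convert from UTC-6).
Noa in UTC: 06:45-09:00, 10:00-12:00, 15:00-15:30, 16:45-18:30 (add 6h to convert from UTC-6).
Leo in UTC: 07:30-08:15, 10:45-11:15, 13:00-13:30, 13:45-16:15 (add 6h to convert from UTC-6).
Dmitri in UTC: 07:15-08:00, 12:15-15:30 (subtract 2h to convert from UTC+2).
Carol ∩ Bianca: 13:00-18:00.
Carol ∩ Bianca ∩ Noa: 15:00-15:30, 16:45-18:00.
Carol ∩ Bianca ∩ Noa ∩ Leo: 15:00-15:30.
Carol ∩ Bianca ∩ Noa ∩ Leo ∩ Dmitri: 15:00-15:30.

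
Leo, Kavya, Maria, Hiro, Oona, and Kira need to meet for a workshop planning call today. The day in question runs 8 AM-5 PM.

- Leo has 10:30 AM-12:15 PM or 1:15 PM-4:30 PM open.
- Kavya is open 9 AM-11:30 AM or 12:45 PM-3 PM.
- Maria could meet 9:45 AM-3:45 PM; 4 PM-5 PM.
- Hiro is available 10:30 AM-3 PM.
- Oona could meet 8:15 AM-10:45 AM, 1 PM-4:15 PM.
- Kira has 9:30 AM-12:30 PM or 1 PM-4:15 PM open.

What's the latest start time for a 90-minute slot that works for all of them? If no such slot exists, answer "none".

Leo ∩ Kavya: 10:30-11:30, 13:15-15:00.
Leo ∩ Kavya ∩ Maria: 10:30-11:30, 13:15-15:00.
Leo ∩ Kavya ∩ Maria ∩ Hiro: 10:30-11:30, 13:15-15:00.
Leo ∩ Kavya ∩ Maria ∩ Hiro ∩ Oona: 10:30-10:45, 13:15-15:00.
Leo ∩ Kavya ∩ Maria ∩ Hiro ∩ Oona ∩ Kira: 10:30-10:45, 13:15-15:00.
So the common availability across everyone is 10:30-10:45, 13:15-15:00.
The last common window of at least 90 minutes is 13:15-15:00; a 90-minute meeting can start as late as 13:30 and still end by 15:00.

13:30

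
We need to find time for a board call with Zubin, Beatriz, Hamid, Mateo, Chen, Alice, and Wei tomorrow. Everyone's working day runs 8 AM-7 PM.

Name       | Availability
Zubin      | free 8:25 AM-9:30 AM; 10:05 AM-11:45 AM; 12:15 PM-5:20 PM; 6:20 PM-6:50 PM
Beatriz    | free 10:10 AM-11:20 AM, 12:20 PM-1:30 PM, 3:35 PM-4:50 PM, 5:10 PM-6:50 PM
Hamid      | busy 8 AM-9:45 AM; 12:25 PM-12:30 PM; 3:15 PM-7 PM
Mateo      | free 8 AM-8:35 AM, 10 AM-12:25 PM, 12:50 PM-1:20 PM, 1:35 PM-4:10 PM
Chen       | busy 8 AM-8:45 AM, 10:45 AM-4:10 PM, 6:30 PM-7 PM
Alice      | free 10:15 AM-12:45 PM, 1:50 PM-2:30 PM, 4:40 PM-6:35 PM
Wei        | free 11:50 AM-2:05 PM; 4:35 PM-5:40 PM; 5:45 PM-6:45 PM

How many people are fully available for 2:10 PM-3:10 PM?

Zubin free: 08:25-09:30, 10:05-11:45, 12:15-17:20, 18:20-18:50.
Beatriz free: 10:10-11:20, 12:20-13:30, 15:35-16:50, 17:10-18:50.
Hamid free: 09:45-12:25, 12:30-15:15 (invert busy blocks within the working day).
Mateo free: 08:00-08:35, 10:00-12:25, 12:50-13:20, 13:35-16:10.
Chen free: 08:45-10:45, 16:10-18:30 (invert busy blocks within the working day).
Alice free: 10:15-12:45, 13:50-14:30, 16:40-18:35.
Wei free: 11:50-14:05, 16:35-17:40, 17:45-18:45.
Zubin, Hamid, and Mateo can make the full 14:10-15:10 slot — that's 3.

3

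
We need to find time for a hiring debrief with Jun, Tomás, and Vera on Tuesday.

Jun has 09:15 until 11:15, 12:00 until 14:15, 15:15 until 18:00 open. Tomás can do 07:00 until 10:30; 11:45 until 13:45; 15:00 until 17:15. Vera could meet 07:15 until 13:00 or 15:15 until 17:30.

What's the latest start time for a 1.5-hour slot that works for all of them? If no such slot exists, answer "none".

Jun ∩ Tomás: 09:15-10:30, 12:00-13:45, 15:15-17:15.
Jun ∩ Tomás ∩ Vera: 09:15-10:30, 12:00-13:00, 15:15-17:15.
So the common availability across everyone is 09:15-10:30, 12:00-13:00, 15:15-17:15.
The last common window of at least 90 minutes is 15:15-17:15; a 90-minute meeting can start as late as 15:45 and still end by 17:15.

15:45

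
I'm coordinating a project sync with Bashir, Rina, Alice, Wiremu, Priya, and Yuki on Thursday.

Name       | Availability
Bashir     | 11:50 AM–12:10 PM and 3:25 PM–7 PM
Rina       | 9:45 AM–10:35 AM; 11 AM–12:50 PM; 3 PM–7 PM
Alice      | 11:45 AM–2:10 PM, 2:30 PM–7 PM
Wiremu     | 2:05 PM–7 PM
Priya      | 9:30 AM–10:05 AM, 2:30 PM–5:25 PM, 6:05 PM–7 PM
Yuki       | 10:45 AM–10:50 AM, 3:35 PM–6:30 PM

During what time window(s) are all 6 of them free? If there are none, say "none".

15:35-17:25, 18:05-18:30

Bashir ∩ Rina: 11:50-12:10, 15:25-19:00.
Bashir ∩ Rina ∩ Alice: 11:50-12:10, 15:25-19:00.
Bashir ∩ Rina ∩ Alice ∩ Wiremu: 15:25-19:00.
Bashir ∩ Rina ∩ Alice ∩ Wiremu ∩ Priya: 15:25-17:25, 18:05-19:00.
Bashir ∩ Rina ∩ Alice ∩ Wiremu ∩ Priya ∩ Yuki: 15:35-17:25, 18:05-18:30.
So the common availability across everyone is 15:35-17:25, 18:05-18:30.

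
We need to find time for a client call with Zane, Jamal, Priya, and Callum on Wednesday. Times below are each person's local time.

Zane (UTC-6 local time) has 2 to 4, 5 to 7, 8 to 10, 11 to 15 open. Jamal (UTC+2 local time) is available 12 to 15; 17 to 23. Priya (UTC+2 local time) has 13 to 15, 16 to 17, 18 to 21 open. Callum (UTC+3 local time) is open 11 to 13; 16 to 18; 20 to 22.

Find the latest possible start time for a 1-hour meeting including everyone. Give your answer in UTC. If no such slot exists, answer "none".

18:00

Zane in UTC: 08:00-10:00, 11:00-13:00, 14:00-16:00, 17:00-21:00 (add 6h to convert from UTC-6).
Jamal in UTC: 10:00-13:00, 15:00-21:00 (subtract 2h to convert from UTC+2).
Priya in UTC: 11:00-13:00, 14:00-15:00, 16:00-19:00 (subtract 2h to convert from UTC+2).
Callum in UTC: 08:00-10:00, 13:00-15:00, 17:00-19:00 (subtract 3h to convert from UTC+3).
Zane ∩ Jamal: 11:00-13:00, 15:00-16:00, 17:00-21:00.
Zane ∩ Jamal ∩ Priya: 11:00-13:00, 17:00-19:00.
Zane ∩ Jamal ∩ Priya ∩ Callum: 17:00-19:00.
The last common window of at least 60 minutes is 17:00-19:00; a 60-minute meeting can start as late as 18:00 and still end by 19:00.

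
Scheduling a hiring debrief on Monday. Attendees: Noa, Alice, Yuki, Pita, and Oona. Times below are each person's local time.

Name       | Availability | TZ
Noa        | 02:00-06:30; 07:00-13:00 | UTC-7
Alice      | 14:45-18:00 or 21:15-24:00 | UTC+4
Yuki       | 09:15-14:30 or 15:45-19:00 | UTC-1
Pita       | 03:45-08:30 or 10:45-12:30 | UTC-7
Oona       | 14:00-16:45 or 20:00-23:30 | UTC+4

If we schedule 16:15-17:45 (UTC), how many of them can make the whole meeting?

Noa in UTC: 09:00-13:30, 14:00-20:00 (add 7h to convert from UTC-7).
Alice in UTC: 10:45-14:00, 17:15-20:00 (subtract 4h to convert from UTC+4).
Yuki in UTC: 10:15-15:30, 16:45-20:00 (add 1h to convert from UTC-1).
Pita in UTC: 10:45-15:30, 17:45-19:30 (add 7h to convert from UTC-7).
Oona in UTC: 10:00-12:45, 16:00-19:30 (subtract 4h to convert from UTC+4).
Noa and Oona can make the full 16:15-17:45 slot — that's 2.

2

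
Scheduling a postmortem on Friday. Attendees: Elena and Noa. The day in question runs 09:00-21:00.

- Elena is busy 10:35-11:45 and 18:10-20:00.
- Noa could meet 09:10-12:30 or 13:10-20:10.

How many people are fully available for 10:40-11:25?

1

Elena free: 09:00-10:35, 11:45-18:10, 20:00-21:00 (invert busy blocks within the working day).
Noa free: 09:10-12:30, 13:10-20:10.
Noa can make the full 10:40-11:25 slot — that's 1.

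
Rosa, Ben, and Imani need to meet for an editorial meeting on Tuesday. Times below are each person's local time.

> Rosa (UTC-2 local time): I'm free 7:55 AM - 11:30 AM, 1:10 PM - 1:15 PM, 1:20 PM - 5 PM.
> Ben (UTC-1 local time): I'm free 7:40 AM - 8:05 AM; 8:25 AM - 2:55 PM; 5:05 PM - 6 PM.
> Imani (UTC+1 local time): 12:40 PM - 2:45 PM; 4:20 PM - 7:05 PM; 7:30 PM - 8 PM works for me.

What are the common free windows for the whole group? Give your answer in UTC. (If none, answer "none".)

Rosa in UTC: 09:55-13:30, 15:10-15:15, 15:20-19:00 (add 2h to convert from UTC-2).
Ben in UTC: 08:40-09:05, 09:25-15:55, 18:05-19:00 (add 1h to convert from UTC-1).
Imani in UTC: 11:40-13:45, 15:20-18:05, 18:30-19:00 (subtract 1h to convert from UTC+1).
Rosa ∩ Ben: 09:55-13:30, 15:10-15:15, 15:20-15:55, 18:05-19:00.
Rosa ∩ Ben ∩ Imani: 11:40-13:30, 15:20-15:55, 18:30-19:00.

11:40-13:30, 15:20-15:55, 18:30-19:00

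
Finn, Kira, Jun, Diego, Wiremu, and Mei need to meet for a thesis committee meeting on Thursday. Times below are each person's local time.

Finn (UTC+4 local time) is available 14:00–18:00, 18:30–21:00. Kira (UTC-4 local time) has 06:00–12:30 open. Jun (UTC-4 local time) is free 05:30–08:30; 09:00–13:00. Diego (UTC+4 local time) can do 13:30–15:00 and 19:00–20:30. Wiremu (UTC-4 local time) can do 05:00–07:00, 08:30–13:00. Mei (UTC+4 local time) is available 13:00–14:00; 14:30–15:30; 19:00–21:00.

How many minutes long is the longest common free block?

90

Finn in UTC: 10:00-14:00, 14:30-17:00 (subtract 4h to convert from UTC+4).
Kira in UTC: 10:00-16:30 (add 4h to convert from UTC-4).
Jun in UTC: 09:30-12:30, 13:00-17:00 (add 4h to convert from UTC-4).
Diego in UTC: 09:30-11:00, 15:00-16:30 (subtract 4h to convert from UTC+4).
Wiremu in UTC: 09:00-11:00, 12:30-17:00 (add 4h to convert from UTC-4).
Mei in UTC: 09:00-10:00, 10:30-11:30, 15:00-17:00 (subtract 4h to convert from UTC+4).
Finn ∩ Kira: 10:00-14:00, 14:30-16:30.
Finn ∩ Kira ∩ Jun: 10:00-12:30, 13:00-14:00, 14:30-16:30.
Finn ∩ Kira ∩ Jun ∩ Diego: 10:00-11:00, 15:00-16:30.
Finn ∩ Kira ∩ Jun ∩ Diego ∩ Wiremu: 10:00-11:00, 15:00-16:30.
Finn ∩ Kira ∩ Jun ∩ Diego ∩ Wiremu ∩ Mei: 10:30-11:00, 15:00-16:30.
The longest is 15:00-16:30 at 90 minutes.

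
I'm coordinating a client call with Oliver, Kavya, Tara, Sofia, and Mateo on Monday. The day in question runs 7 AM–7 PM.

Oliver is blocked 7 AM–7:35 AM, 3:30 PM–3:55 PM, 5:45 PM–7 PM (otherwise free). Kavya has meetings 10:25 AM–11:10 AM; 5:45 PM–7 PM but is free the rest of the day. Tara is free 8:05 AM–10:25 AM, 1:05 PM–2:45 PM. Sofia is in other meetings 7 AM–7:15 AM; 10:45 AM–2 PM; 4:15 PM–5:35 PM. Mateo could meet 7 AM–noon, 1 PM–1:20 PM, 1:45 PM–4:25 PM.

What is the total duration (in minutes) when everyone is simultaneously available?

Oliver free: 07:35-15:30, 15:55-17:45 (invert busy blocks within the working day).
Kavya free: 07:00-10:25, 11:10-17:45 (invert busy blocks within the working day).
Tara free: 08:05-10:25, 13:05-14:45.
Sofia free: 07:15-10:45, 14:00-16:15, 17:35-19:00 (invert busy blocks within the working day).
Mateo free: 07:00-12:00, 13:00-13:20, 13:45-16:25.
Oliver ∩ Kavya: 07:35-10:25, 11:10-15:30, 15:55-17:45.
Oliver ∩ Kavya ∩ Tara: 08:05-10:25, 13:05-14:45.
Oliver ∩ Kavya ∩ Tara ∩ Sofia: 08:05-10:25, 14:00-14:45.
Oliver ∩ Kavya ∩ Tara ∩ Sofia ∩ Mateo: 08:05-10:25, 14:00-14:45.
Those are the intersection windows.
Summing the common windows: 140 + 45 = 185 minutes.

185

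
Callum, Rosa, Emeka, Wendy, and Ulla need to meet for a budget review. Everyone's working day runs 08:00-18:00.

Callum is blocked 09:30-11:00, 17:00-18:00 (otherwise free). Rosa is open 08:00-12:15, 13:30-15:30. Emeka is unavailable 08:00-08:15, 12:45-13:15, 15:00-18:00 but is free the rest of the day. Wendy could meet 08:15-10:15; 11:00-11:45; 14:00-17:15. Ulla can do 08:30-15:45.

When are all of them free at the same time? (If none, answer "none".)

Callum free: 08:00-09:30, 11:00-17:00 (invert busy blocks within the working day).
Rosa free: 08:00-12:15, 13:30-15:30.
Emeka free: 08:15-12:45, 13:15-15:00 (invert busy blocks within the working day).
Wendy free: 08:15-10:15, 11:00-11:45, 14:00-17:15.
Ulla free: 08:30-15:45.
Callum ∩ Rosa: 08:00-09:30, 11:00-12:15, 13:30-15:30.
Callum ∩ Rosa ∩ Emeka: 08:15-09:30, 11:00-12:15, 13:30-15:00.
Callum ∩ Rosa ∩ Emeka ∩ Wendy: 08:15-09:30, 11:00-11:45, 14:00-15:00.
Callum ∩ Rosa ∩ Emeka ∩ Wendy ∩ Ulla: 08:30-09:30, 11:00-11:45, 14:00-15:00.

08:30-09:30, 11:00-11:45, 14:00-15:00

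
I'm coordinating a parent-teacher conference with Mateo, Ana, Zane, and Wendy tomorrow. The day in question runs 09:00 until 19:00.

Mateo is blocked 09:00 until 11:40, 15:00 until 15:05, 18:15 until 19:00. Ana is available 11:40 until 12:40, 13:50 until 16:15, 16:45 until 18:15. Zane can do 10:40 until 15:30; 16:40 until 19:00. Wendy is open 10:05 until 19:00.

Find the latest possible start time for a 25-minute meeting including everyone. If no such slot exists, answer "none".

17:50

Mateo free: 11:40-15:00, 15:05-18:15 (invert busy blocks within the working day).
Ana free: 11:40-12:40, 13:50-16:15, 16:45-18:15.
Zane free: 10:40-15:30, 16:40-19:00.
Wendy free: 10:05-19:00.
Mateo ∩ Ana: 11:40-12:40, 13:50-15:00, 15:05-16:15, 16:45-18:15.
Mateo ∩ Ana ∩ Zane: 11:40-12:40, 13:50-15:00, 15:05-15:30, 16:45-18:15.
Mateo ∩ Ana ∩ Zane ∩ Wendy: 11:40-12:40, 13:50-15:00, 15:05-15:30, 16:45-18:15.
So the common availability across everyone is 11:40-12:40, 13:50-15:00, 15:05-15:30, 16:45-18:15.
The last common window of at least 25 minutes is 16:45-18:15; a 25-minute meeting can start as late as 17:50 and still end by 18:15.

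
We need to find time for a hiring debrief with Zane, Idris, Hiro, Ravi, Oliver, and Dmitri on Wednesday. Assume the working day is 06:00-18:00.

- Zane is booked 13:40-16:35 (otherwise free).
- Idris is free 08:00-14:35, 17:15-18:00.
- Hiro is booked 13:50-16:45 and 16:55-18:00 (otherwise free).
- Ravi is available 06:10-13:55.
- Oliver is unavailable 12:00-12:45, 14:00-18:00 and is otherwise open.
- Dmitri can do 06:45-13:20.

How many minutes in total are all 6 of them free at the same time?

Zane free: 06:00-13:40, 16:35-18:00 (invert busy blocks within the working day).
Idris free: 08:00-14:35, 17:15-18:00.
Hiro free: 06:00-13:50, 16:45-16:55 (invert busy blocks within the working day).
Ravi free: 06:10-13:55.
Oliver free: 06:00-12:00, 12:45-14:00 (invert busy blocks within the working day).
Dmitri free: 06:45-13:20.
Zane ∩ Idris: 08:00-13:40, 17:15-18:00.
Zane ∩ Idris ∩ Hiro: 08:00-13:40.
Zane ∩ Idris ∩ Hiro ∩ Ravi: 08:00-13:40.
Zane ∩ Idris ∩ Hiro ∩ Ravi ∩ Oliver: 08:00-12:00, 12:45-13:40.
Zane ∩ Idris ∩ Hiro ∩ Ravi ∩ Oliver ∩ Dmitri: 08:00-12:00, 12:45-13:20.
Summing the common windows: 240 + 35 = 275 minutes.

275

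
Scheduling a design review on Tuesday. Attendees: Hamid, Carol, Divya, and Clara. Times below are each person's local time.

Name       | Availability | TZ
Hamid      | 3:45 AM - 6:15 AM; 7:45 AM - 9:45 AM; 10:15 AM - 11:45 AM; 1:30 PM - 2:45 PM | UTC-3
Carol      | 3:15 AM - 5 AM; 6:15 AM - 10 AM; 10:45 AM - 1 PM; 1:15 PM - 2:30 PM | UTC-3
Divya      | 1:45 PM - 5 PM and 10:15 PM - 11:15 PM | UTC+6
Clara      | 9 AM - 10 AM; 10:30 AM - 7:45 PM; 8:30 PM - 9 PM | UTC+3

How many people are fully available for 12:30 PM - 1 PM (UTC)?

2

Hamid in UTC: 06:45-09:15, 10:45-12:45, 13:15-14:45, 16:30-17:45 (add 3h to convert from UTC-3).
Carol in UTC: 06:15-08:00, 09:15-13:00, 13:45-16:00, 16:15-17:30 (add 3h to convert from UTC-3).
Divya in UTC: 07:45-11:00, 16:15-17:15 (subtract 6h to convert from UTC+6).
Clara in UTC: 06:00-07:00, 07:30-16:45, 17:30-18:00 (subtract 3h to convert from UTC+3).
Carol and Clara can make the full 12:30-13:00 slot — that's 2.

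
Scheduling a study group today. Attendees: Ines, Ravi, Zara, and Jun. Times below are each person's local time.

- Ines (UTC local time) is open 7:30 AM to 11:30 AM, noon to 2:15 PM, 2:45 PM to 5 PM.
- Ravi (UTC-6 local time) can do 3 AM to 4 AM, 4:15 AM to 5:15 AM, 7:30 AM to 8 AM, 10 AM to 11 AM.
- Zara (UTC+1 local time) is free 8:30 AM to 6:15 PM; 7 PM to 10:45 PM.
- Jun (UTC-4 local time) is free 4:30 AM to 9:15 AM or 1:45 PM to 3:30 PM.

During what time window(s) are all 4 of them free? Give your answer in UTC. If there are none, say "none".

09:00-10:00, 10:15-11:15

Ines in UTC: 07:30-11:30, 12:00-14:15, 14:45-17:00.
Ravi in UTC: 09:00-10:00, 10:15-11:15, 13:30-14:00, 16:00-17:00 (add 6h to convert from UTC-6).
Zara in UTC: 07:30-17:15, 18:00-21:45 (subtract 1h to convert from UTC+1).
Jun in UTC: 08:30-13:15, 17:45-19:30 (add 4h to convert from UTC-4).
Ines ∩ Ravi: 09:00-10:00, 10:15-11:15, 13:30-14:00, 16:00-17:00.
Ines ∩ Ravi ∩ Zara: 09:00-10:00, 10:15-11:15, 13:30-14:00, 16:00-17:00.
Ines ∩ Ravi ∩ Zara ∩ Jun: 09:00-10:00, 10:15-11:15.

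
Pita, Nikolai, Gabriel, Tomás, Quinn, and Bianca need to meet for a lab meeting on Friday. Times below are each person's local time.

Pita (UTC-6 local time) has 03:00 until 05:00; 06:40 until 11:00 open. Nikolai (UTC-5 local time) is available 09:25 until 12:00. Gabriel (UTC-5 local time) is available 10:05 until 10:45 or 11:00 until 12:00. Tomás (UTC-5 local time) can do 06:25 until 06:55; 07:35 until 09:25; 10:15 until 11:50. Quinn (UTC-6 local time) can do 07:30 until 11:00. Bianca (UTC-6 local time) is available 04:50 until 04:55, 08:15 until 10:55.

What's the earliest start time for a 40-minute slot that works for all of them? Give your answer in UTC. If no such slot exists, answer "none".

16:00

Pita in UTC: 09:00-11:00, 12:40-17:00 (add 6h to convert from UTC-6).
Nikolai in UTC: 14:25-17:00 (add 5h to convert from UTC-5).
Gabriel in UTC: 15:05-15:45, 16:00-17:00 (add 5h to convert from UTC-5).
Tomás in UTC: 11:25-11:55, 12:35-14:25, 15:15-16:50 (add 5h to convert from UTC-5).
Quinn in UTC: 13:30-17:00 (add 6h to convert from UTC-6).
Bianca in UTC: 10:50-10:55, 14:15-16:55 (add 6h to convert from UTC-6).
Pita ∩ Nikolai: 14:25-17:00.
Pita ∩ Nikolai ∩ Gabriel: 15:05-15:45, 16:00-17:00.
Pita ∩ Nikolai ∩ Gabriel ∩ Tomás: 15:15-15:45, 16:00-16:50.
Pita ∩ Nikolai ∩ Gabriel ∩ Tomás ∩ Quinn: 15:15-15:45, 16:00-16:50.
Pita ∩ Nikolai ∩ Gabriel ∩ Tomás ∩ Quinn ∩ Bianca: 15:15-15:45, 16:00-16:50.
The first common window of at least 40 minutes is 16:00-16:50, so the earliest start is 16:00.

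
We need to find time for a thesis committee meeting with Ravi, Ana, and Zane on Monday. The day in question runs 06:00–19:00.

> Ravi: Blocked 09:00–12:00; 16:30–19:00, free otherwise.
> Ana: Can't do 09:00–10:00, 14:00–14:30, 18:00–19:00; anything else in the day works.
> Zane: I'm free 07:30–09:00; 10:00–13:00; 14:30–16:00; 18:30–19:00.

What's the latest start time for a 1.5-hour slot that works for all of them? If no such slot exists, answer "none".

Ravi free: 06:00-09:00, 12:00-16:30 (invert busy blocks within the working day).
Ana free: 06:00-09:00, 10:00-14:00, 14:30-18:00 (invert busy blocks within the working day).
Zane free: 07:30-09:00, 10:00-13:00, 14:30-16:00, 18:30-19:00.
Ravi ∩ Ana: 06:00-09:00, 12:00-14:00, 14:30-16:30.
Ravi ∩ Ana ∩ Zane: 07:30-09:00, 12:00-13:00, 14:30-16:00.
The last common window of at least 90 minutes is 14:30-16:00; a 90-minute meeting can start as late as 14:30 and still end by 16:00.

14:30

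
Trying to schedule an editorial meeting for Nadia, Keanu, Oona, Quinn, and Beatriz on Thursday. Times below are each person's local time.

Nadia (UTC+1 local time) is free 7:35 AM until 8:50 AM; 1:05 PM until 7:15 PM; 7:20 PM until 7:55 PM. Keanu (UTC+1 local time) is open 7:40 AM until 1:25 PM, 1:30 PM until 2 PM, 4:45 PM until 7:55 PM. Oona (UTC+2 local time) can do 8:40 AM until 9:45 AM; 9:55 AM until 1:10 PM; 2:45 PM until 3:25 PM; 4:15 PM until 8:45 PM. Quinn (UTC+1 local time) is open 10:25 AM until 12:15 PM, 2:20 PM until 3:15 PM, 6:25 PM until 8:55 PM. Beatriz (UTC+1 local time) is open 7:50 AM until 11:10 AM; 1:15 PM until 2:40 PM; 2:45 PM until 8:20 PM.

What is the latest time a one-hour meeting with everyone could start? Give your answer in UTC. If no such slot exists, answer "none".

Nadia in UTC: 06:35-07:50, 12:05-18:15, 18:20-18:55 (subtract 1h to convert from UTC+1).
Keanu in UTC: 06:40-12:25, 12:30-13:00, 15:45-18:55 (subtract 1h to convert from UTC+1).
Oona in UTC: 06:40-07:45, 07:55-11:10, 12:45-13:25, 14:15-18:45 (subtract 2h to convert from UTC+2).
Quinn in UTC: 09:25-11:15, 13:20-14:15, 17:25-19:55 (subtract 1h to convert from UTC+1).
Beatriz in UTC: 06:50-10:10, 12:15-13:40, 13:45-19:20 (subtract 1h to convert from UTC+1).
Nadia ∩ Keanu: 06:40-07:50, 12:05-12:25, 12:30-13:00, 15:45-18:15, 18:20-18:55.
Nadia ∩ Keanu ∩ Oona: 06:40-07:45, 12:45-13:00, 15:45-18:15, 18:20-18:45.
Nadia ∩ Keanu ∩ Oona ∩ Quinn: 17:25-18:15, 18:20-18:45.
Nadia ∩ Keanu ∩ Oona ∩ Quinn ∩ Beatriz: 17:25-18:15, 18:20-18:45.
No common window is at least 60 minutes long.

none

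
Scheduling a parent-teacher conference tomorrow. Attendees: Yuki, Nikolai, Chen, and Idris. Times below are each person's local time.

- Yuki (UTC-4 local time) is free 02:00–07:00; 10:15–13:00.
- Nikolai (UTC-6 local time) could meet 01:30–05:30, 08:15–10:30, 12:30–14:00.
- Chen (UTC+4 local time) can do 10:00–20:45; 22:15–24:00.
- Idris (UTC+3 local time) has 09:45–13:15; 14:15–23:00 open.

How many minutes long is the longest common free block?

165

Yuki in UTC: 06:00-11:00, 14:15-17:00 (add 4h to convert from UTC-4).
Nikolai in UTC: 07:30-11:30, 14:15-16:30, 18:30-20:00 (add 6h to convert from UTC-6).
Chen in UTC: 06:00-16:45, 18:15-20:00 (subtract 4h to convert from UTC+4).
Idris in UTC: 06:45-10:15, 11:15-20:00 (subtract 3h to convert from UTC+3).
Yuki ∩ Nikolai: 07:30-11:00, 14:15-16:30.
Yuki ∩ Nikolai ∩ Chen: 07:30-11:00, 14:15-16:30.
Yuki ∩ Nikolai ∩ Chen ∩ Idris: 07:30-10:15, 14:15-16:30.
Those are the intersection windows.
The longest is 07:30-10:15 at 165 minutes.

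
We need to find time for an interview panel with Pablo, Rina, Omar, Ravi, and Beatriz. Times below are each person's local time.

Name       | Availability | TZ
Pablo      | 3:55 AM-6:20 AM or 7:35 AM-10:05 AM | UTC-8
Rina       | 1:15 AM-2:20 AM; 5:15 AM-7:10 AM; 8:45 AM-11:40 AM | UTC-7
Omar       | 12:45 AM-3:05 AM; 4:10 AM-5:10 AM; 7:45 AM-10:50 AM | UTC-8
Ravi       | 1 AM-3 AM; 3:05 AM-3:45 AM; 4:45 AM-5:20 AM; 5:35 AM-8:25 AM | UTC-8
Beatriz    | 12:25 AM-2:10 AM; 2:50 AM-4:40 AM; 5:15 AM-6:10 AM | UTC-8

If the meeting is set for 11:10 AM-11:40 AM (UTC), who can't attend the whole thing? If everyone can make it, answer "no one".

Omar, Pablo, Rina

Pablo in UTC: 11:55-14:20, 15:35-18:05 (add 8h to convert from UTC-8).
Rina in UTC: 08:15-09:20, 12:15-14:10, 15:45-18:40 (add 7h to convert from UTC-7).
Omar in UTC: 08:45-11:05, 12:10-13:10, 15:45-18:50 (add 8h to convert from UTC-8).
Ravi in UTC: 09:00-11:00, 11:05-11:45, 12:45-13:20, 13:35-16:25 (add 8h to convert from UTC-8).
Beatriz in UTC: 08:25-10:10, 10:50-12:40, 13:15-14:10 (add 8h to convert from UTC-8).
Pablo: not fully free for 11:10-11:40. Rina: not fully free for 11:10-11:40. Omar: not fully free for 11:10-11:40. Ravi: free for 11:10-11:40. Beatriz: free for 11:10-11:40.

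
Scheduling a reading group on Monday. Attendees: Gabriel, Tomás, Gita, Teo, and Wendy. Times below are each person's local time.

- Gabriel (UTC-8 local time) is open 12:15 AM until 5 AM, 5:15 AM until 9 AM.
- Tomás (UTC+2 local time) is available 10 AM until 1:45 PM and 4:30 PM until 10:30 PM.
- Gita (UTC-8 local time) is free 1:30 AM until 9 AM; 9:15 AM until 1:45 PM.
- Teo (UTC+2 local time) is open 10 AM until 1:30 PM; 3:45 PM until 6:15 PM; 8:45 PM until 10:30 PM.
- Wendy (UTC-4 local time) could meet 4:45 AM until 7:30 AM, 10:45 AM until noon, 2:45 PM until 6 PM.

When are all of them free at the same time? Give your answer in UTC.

09:30-11:30, 14:45-16:00

Gabriel in UTC: 08:15-13:00, 13:15-17:00 (add 8h to convert from UTC-8).
Tomás in UTC: 08:00-11:45, 14:30-20:30 (subtract 2h to convert from UTC+2).
Gita in UTC: 09:30-17:00, 17:15-21:45 (add 8h to convert from UTC-8).
Teo in UTC: 08:00-11:30, 13:45-16:15, 18:45-20:30 (subtract 2h to convert from UTC+2).
Wendy in UTC: 08:45-11:30, 14:45-16:00, 18:45-22:00 (add 4h to convert from UTC-4).
Gabriel ∩ Tomás: 08:15-11:45, 14:30-17:00.
Gabriel ∩ Tomás ∩ Gita: 09:30-11:45, 14:30-17:00.
Gabriel ∩ Tomás ∩ Gita ∩ Teo: 09:30-11:30, 14:30-16:15.
Gabriel ∩ Tomás ∩ Gita ∩ Teo ∩ Wendy: 09:30-11:30, 14:45-16:00.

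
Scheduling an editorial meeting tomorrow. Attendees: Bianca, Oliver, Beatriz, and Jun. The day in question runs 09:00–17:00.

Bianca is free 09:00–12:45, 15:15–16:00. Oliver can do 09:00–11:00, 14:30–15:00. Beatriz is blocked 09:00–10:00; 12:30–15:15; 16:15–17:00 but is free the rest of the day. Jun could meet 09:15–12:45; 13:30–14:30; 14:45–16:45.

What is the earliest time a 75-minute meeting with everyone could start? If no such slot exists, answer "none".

none

Bianca free: 09:00-12:45, 15:15-16:00.
Oliver free: 09:00-11:00, 14:30-15:00.
Beatriz free: 10:00-12:30, 15:15-16:15 (invert busy blocks within the working day).
Jun free: 09:15-12:45, 13:30-14:30, 14:45-16:45.
Bianca ∩ Oliver: 09:00-11:00.
Bianca ∩ Oliver ∩ Beatriz: 10:00-11:00.
Bianca ∩ Oliver ∩ Beatriz ∩ Jun: 10:00-11:00.
Those are the intersection windows.
No common window is at least 75 minutes long.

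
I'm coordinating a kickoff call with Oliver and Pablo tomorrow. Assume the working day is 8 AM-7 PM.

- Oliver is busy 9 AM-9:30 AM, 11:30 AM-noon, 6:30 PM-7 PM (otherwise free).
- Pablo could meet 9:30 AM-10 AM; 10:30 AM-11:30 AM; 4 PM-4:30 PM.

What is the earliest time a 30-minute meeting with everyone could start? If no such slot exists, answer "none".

Oliver free: 08:00-09:00, 09:30-11:30, 12:00-18:30 (invert busy blocks within the working day).
Pablo free: 09:30-10:00, 10:30-11:30, 16:00-16:30.
Oliver ∩ Pablo: 09:30-10:00, 10:30-11:30, 16:00-16:30.
So the common availability across everyone is 09:30-10:00, 10:30-11:30, 16:00-16:30.
The first common window of at least 30 minutes is 09:30-10:00, so the earliest start is 09:30.

09:30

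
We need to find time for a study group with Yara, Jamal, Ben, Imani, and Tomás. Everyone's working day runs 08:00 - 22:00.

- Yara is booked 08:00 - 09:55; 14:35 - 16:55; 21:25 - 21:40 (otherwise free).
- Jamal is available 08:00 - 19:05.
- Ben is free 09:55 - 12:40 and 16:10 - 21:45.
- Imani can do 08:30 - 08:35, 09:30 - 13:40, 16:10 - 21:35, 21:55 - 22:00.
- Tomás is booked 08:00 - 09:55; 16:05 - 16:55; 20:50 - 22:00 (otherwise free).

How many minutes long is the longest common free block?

Yara free: 09:55-14:35, 16:55-21:25, 21:40-22:00 (invert busy blocks within the working day).
Jamal free: 08:00-19:05.
Ben free: 09:55-12:40, 16:10-21:45.
Imani free: 08:30-08:35, 09:30-13:40, 16:10-21:35, 21:55-22:00.
Tomás free: 09:55-16:05, 16:55-20:50 (invert busy blocks within the working day).
Yara ∩ Jamal: 09:55-14:35, 16:55-19:05.
Yara ∩ Jamal ∩ Ben: 09:55-12:40, 16:55-19:05.
Yara ∩ Jamal ∩ Ben ∩ Imani: 09:55-12:40, 16:55-19:05.
Yara ∩ Jamal ∩ Ben ∩ Imani ∩ Tomás: 09:55-12:40, 16:55-19:05.
Those are the intersection windows.
The longest is 09:55-12:40 at 165 minutes.

165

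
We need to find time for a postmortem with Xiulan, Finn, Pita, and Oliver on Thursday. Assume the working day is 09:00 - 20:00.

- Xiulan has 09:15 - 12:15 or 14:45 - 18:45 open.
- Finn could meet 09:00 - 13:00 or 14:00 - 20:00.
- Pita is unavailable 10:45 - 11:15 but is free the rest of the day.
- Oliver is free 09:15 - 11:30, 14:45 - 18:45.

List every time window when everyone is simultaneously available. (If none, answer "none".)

09:15-10:45, 11:15-11:30, 14:45-18:45

Xiulan free: 09:15-12:15, 14:45-18:45.
Finn free: 09:00-13:00, 14:00-20:00.
Pita free: 09:00-10:45, 11:15-20:00 (invert busy blocks within the working day).
Oliver free: 09:15-11:30, 14:45-18:45.
Xiulan ∩ Finn: 09:15-12:15, 14:45-18:45.
Xiulan ∩ Finn ∩ Pita: 09:15-10:45, 11:15-12:15, 14:45-18:45.
Xiulan ∩ Finn ∩ Pita ∩ Oliver: 09:15-10:45, 11:15-11:30, 14:45-18:45.
So the common availability across everyone is 09:15-10:45, 11:15-11:30, 14:45-18:45.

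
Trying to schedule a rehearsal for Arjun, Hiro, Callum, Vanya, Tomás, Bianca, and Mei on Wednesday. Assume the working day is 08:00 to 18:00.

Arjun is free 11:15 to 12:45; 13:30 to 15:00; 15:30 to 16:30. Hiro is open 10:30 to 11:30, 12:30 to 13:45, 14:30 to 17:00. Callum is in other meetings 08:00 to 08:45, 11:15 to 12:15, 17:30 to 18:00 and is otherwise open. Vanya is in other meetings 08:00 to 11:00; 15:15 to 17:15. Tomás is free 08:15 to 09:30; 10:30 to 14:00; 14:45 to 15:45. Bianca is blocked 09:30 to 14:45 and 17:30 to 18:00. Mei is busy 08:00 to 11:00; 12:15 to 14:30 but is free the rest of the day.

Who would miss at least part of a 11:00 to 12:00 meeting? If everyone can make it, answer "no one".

Arjun, Bianca, Callum, Hiro

Arjun free: 11:15-12:45, 13:30-15:00, 15:30-16:30.
Hiro free: 10:30-11:30, 12:30-13:45, 14:30-17:00.
Callum free: 08:45-11:15, 12:15-17:30 (invert busy blocks within the working day).
Vanya free: 11:00-15:15, 17:15-18:00 (invert busy blocks within the working day).
Tomás free: 08:15-09:30, 10:30-14:00, 14:45-15:45.
Bianca free: 08:00-09:30, 14:45-17:30 (invert busy blocks within the working day).
Mei free: 11:00-12:15, 14:30-18:00 (invert busy blocks within the working day).
Arjun: not fully free for 11:00-12:00. Hiro: not fully free for 11:00-12:00. Callum: not fully free for 11:00-12:00. Vanya: free for 11:00-12:00. Tomás: free for 11:00-12:00. Bianca: not fully free for 11:00-12:00. Mei: free for 11:00-12:00.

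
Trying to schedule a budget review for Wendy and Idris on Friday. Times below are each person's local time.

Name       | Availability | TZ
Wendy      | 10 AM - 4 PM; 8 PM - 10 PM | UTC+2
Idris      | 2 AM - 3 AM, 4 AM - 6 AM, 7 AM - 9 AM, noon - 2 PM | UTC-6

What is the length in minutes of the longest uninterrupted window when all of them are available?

120

Wendy in UTC: 08:00-14:00, 18:00-20:00 (subtract 2h to convert from UTC+2).
Idris in UTC: 08:00-09:00, 10:00-12:00, 13:00-15:00, 18:00-20:00 (add 6h to convert from UTC-6).
Wendy ∩ Idris: 08:00-09:00, 10:00-12:00, 13:00-14:00, 18:00-20:00.
Those are the intersection windows.
The longest is 10:00-12:00 at 120 minutes.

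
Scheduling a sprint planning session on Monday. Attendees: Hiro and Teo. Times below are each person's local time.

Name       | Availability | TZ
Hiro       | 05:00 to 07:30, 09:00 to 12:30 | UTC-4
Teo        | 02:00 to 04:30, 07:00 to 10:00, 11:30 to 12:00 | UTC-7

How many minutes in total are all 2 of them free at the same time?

Hiro in UTC: 09:00-11:30, 13:00-16:30 (add 4h to convert from UTC-4).
Teo in UTC: 09:00-11:30, 14:00-17:00, 18:30-19:00 (add 7h to convert from UTC-7).
Hiro ∩ Teo: 09:00-11:30, 14:00-16:30.
Summing the common windows: 150 + 150 = 300 minutes.

300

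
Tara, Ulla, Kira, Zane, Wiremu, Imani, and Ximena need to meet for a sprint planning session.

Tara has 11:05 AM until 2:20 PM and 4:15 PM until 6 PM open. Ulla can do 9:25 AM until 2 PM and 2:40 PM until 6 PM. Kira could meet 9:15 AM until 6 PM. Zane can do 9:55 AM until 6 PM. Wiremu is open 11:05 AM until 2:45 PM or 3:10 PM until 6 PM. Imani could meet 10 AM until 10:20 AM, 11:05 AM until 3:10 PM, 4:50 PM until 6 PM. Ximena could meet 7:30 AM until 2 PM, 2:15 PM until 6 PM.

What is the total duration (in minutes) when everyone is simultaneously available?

245

Tara ∩ Ulla: 11:05-14:00, 16:15-18:00.
Tara ∩ Ulla ∩ Kira: 11:05-14:00, 16:15-18:00.
Tara ∩ Ulla ∩ Kira ∩ Zane: 11:05-14:00, 16:15-18:00.
Tara ∩ Ulla ∩ Kira ∩ Zane ∩ Wiremu: 11:05-14:00, 16:15-18:00.
Tara ∩ Ulla ∩ Kira ∩ Zane ∩ Wiremu ∩ Imani: 11:05-14:00, 16:50-18:00.
Tara ∩ Ulla ∩ Kira ∩ Zane ∩ Wiremu ∩ Imani ∩ Ximena: 11:05-14:00, 16:50-18:00.
So the common availability across everyone is 11:05-14:00, 16:50-18:00.
Summing the common windows: 175 + 70 = 245 minutes.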